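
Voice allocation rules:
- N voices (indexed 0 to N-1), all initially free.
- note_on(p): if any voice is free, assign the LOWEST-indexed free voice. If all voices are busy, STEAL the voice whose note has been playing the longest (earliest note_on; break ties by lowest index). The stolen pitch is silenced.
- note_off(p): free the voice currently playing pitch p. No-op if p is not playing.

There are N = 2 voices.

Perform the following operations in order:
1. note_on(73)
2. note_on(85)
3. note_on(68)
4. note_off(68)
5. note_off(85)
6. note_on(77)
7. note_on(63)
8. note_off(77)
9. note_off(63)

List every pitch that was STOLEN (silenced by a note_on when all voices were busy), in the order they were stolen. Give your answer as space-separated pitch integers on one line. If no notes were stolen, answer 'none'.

Answer: 73

Derivation:
Op 1: note_on(73): voice 0 is free -> assigned | voices=[73 -]
Op 2: note_on(85): voice 1 is free -> assigned | voices=[73 85]
Op 3: note_on(68): all voices busy, STEAL voice 0 (pitch 73, oldest) -> assign | voices=[68 85]
Op 4: note_off(68): free voice 0 | voices=[- 85]
Op 5: note_off(85): free voice 1 | voices=[- -]
Op 6: note_on(77): voice 0 is free -> assigned | voices=[77 -]
Op 7: note_on(63): voice 1 is free -> assigned | voices=[77 63]
Op 8: note_off(77): free voice 0 | voices=[- 63]
Op 9: note_off(63): free voice 1 | voices=[- -]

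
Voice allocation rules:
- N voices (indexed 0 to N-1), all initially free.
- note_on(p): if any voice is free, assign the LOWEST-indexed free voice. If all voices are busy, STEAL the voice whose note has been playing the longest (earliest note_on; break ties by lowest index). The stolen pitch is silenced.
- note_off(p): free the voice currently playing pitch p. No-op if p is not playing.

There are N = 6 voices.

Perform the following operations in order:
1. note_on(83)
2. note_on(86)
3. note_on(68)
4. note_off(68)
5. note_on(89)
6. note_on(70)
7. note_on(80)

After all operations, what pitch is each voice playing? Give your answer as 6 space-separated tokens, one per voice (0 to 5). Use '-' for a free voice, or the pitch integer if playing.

Answer: 83 86 89 70 80 -

Derivation:
Op 1: note_on(83): voice 0 is free -> assigned | voices=[83 - - - - -]
Op 2: note_on(86): voice 1 is free -> assigned | voices=[83 86 - - - -]
Op 3: note_on(68): voice 2 is free -> assigned | voices=[83 86 68 - - -]
Op 4: note_off(68): free voice 2 | voices=[83 86 - - - -]
Op 5: note_on(89): voice 2 is free -> assigned | voices=[83 86 89 - - -]
Op 6: note_on(70): voice 3 is free -> assigned | voices=[83 86 89 70 - -]
Op 7: note_on(80): voice 4 is free -> assigned | voices=[83 86 89 70 80 -]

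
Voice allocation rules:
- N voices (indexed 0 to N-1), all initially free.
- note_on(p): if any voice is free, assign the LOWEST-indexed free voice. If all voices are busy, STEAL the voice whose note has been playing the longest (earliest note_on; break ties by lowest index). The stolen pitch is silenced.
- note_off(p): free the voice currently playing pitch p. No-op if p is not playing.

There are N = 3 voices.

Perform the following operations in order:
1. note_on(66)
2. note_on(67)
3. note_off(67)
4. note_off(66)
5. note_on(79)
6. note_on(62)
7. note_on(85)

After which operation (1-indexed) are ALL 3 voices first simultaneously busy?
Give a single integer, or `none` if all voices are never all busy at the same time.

Answer: 7

Derivation:
Op 1: note_on(66): voice 0 is free -> assigned | voices=[66 - -]
Op 2: note_on(67): voice 1 is free -> assigned | voices=[66 67 -]
Op 3: note_off(67): free voice 1 | voices=[66 - -]
Op 4: note_off(66): free voice 0 | voices=[- - -]
Op 5: note_on(79): voice 0 is free -> assigned | voices=[79 - -]
Op 6: note_on(62): voice 1 is free -> assigned | voices=[79 62 -]
Op 7: note_on(85): voice 2 is free -> assigned | voices=[79 62 85]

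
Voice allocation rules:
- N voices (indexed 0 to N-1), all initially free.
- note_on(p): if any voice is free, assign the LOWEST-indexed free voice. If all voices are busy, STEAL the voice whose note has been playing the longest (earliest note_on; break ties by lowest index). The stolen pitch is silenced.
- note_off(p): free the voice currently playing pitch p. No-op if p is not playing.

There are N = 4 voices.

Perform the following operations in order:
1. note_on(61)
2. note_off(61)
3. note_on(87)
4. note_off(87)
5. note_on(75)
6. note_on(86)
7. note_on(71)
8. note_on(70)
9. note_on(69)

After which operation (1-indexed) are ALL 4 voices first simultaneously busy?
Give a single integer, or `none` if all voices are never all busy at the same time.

Answer: 8

Derivation:
Op 1: note_on(61): voice 0 is free -> assigned | voices=[61 - - -]
Op 2: note_off(61): free voice 0 | voices=[- - - -]
Op 3: note_on(87): voice 0 is free -> assigned | voices=[87 - - -]
Op 4: note_off(87): free voice 0 | voices=[- - - -]
Op 5: note_on(75): voice 0 is free -> assigned | voices=[75 - - -]
Op 6: note_on(86): voice 1 is free -> assigned | voices=[75 86 - -]
Op 7: note_on(71): voice 2 is free -> assigned | voices=[75 86 71 -]
Op 8: note_on(70): voice 3 is free -> assigned | voices=[75 86 71 70]
Op 9: note_on(69): all voices busy, STEAL voice 0 (pitch 75, oldest) -> assign | voices=[69 86 71 70]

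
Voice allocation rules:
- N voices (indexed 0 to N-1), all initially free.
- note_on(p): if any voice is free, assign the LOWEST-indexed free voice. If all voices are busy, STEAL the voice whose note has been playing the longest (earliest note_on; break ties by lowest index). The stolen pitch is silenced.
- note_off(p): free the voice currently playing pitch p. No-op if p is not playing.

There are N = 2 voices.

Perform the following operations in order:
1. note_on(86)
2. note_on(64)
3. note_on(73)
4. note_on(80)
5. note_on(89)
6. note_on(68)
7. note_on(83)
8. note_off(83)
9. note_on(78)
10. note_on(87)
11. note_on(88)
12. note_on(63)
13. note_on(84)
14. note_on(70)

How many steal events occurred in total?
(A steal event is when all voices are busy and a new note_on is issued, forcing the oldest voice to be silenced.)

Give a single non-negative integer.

Answer: 10

Derivation:
Op 1: note_on(86): voice 0 is free -> assigned | voices=[86 -]
Op 2: note_on(64): voice 1 is free -> assigned | voices=[86 64]
Op 3: note_on(73): all voices busy, STEAL voice 0 (pitch 86, oldest) -> assign | voices=[73 64]
Op 4: note_on(80): all voices busy, STEAL voice 1 (pitch 64, oldest) -> assign | voices=[73 80]
Op 5: note_on(89): all voices busy, STEAL voice 0 (pitch 73, oldest) -> assign | voices=[89 80]
Op 6: note_on(68): all voices busy, STEAL voice 1 (pitch 80, oldest) -> assign | voices=[89 68]
Op 7: note_on(83): all voices busy, STEAL voice 0 (pitch 89, oldest) -> assign | voices=[83 68]
Op 8: note_off(83): free voice 0 | voices=[- 68]
Op 9: note_on(78): voice 0 is free -> assigned | voices=[78 68]
Op 10: note_on(87): all voices busy, STEAL voice 1 (pitch 68, oldest) -> assign | voices=[78 87]
Op 11: note_on(88): all voices busy, STEAL voice 0 (pitch 78, oldest) -> assign | voices=[88 87]
Op 12: note_on(63): all voices busy, STEAL voice 1 (pitch 87, oldest) -> assign | voices=[88 63]
Op 13: note_on(84): all voices busy, STEAL voice 0 (pitch 88, oldest) -> assign | voices=[84 63]
Op 14: note_on(70): all voices busy, STEAL voice 1 (pitch 63, oldest) -> assign | voices=[84 70]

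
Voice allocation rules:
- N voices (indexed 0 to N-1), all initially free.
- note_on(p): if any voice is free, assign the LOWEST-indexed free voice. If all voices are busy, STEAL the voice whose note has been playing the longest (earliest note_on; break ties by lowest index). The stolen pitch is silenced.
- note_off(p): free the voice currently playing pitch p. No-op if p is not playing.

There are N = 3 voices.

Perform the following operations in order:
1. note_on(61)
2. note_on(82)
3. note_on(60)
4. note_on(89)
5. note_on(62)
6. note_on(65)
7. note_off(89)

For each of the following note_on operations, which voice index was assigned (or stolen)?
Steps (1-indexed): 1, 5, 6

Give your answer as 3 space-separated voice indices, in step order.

Op 1: note_on(61): voice 0 is free -> assigned | voices=[61 - -]
Op 2: note_on(82): voice 1 is free -> assigned | voices=[61 82 -]
Op 3: note_on(60): voice 2 is free -> assigned | voices=[61 82 60]
Op 4: note_on(89): all voices busy, STEAL voice 0 (pitch 61, oldest) -> assign | voices=[89 82 60]
Op 5: note_on(62): all voices busy, STEAL voice 1 (pitch 82, oldest) -> assign | voices=[89 62 60]
Op 6: note_on(65): all voices busy, STEAL voice 2 (pitch 60, oldest) -> assign | voices=[89 62 65]
Op 7: note_off(89): free voice 0 | voices=[- 62 65]

Answer: 0 1 2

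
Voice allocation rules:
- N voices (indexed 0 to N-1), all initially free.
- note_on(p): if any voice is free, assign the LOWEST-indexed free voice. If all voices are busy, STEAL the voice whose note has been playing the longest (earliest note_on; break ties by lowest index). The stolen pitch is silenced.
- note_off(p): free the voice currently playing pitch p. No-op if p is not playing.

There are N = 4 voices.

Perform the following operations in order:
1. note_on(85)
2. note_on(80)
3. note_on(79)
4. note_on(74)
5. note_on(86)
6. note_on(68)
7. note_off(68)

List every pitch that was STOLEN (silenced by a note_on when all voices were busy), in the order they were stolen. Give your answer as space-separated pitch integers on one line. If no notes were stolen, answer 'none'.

Op 1: note_on(85): voice 0 is free -> assigned | voices=[85 - - -]
Op 2: note_on(80): voice 1 is free -> assigned | voices=[85 80 - -]
Op 3: note_on(79): voice 2 is free -> assigned | voices=[85 80 79 -]
Op 4: note_on(74): voice 3 is free -> assigned | voices=[85 80 79 74]
Op 5: note_on(86): all voices busy, STEAL voice 0 (pitch 85, oldest) -> assign | voices=[86 80 79 74]
Op 6: note_on(68): all voices busy, STEAL voice 1 (pitch 80, oldest) -> assign | voices=[86 68 79 74]
Op 7: note_off(68): free voice 1 | voices=[86 - 79 74]

Answer: 85 80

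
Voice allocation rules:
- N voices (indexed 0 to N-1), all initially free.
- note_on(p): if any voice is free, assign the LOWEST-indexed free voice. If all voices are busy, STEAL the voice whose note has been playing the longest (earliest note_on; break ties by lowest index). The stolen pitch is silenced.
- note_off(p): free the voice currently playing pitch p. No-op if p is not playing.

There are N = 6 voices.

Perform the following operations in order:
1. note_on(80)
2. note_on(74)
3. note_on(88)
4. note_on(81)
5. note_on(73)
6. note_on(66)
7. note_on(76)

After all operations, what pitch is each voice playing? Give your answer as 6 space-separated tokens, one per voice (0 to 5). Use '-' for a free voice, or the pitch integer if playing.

Answer: 76 74 88 81 73 66

Derivation:
Op 1: note_on(80): voice 0 is free -> assigned | voices=[80 - - - - -]
Op 2: note_on(74): voice 1 is free -> assigned | voices=[80 74 - - - -]
Op 3: note_on(88): voice 2 is free -> assigned | voices=[80 74 88 - - -]
Op 4: note_on(81): voice 3 is free -> assigned | voices=[80 74 88 81 - -]
Op 5: note_on(73): voice 4 is free -> assigned | voices=[80 74 88 81 73 -]
Op 6: note_on(66): voice 5 is free -> assigned | voices=[80 74 88 81 73 66]
Op 7: note_on(76): all voices busy, STEAL voice 0 (pitch 80, oldest) -> assign | voices=[76 74 88 81 73 66]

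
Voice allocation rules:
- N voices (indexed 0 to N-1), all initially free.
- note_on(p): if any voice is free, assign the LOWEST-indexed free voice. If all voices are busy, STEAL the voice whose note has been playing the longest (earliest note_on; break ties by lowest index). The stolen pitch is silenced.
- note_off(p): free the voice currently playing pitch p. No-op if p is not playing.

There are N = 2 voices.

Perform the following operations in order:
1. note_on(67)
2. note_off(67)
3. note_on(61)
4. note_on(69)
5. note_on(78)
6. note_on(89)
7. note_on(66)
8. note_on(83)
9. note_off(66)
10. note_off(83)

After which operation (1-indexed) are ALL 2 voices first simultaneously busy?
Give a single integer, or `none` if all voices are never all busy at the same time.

Answer: 4

Derivation:
Op 1: note_on(67): voice 0 is free -> assigned | voices=[67 -]
Op 2: note_off(67): free voice 0 | voices=[- -]
Op 3: note_on(61): voice 0 is free -> assigned | voices=[61 -]
Op 4: note_on(69): voice 1 is free -> assigned | voices=[61 69]
Op 5: note_on(78): all voices busy, STEAL voice 0 (pitch 61, oldest) -> assign | voices=[78 69]
Op 6: note_on(89): all voices busy, STEAL voice 1 (pitch 69, oldest) -> assign | voices=[78 89]
Op 7: note_on(66): all voices busy, STEAL voice 0 (pitch 78, oldest) -> assign | voices=[66 89]
Op 8: note_on(83): all voices busy, STEAL voice 1 (pitch 89, oldest) -> assign | voices=[66 83]
Op 9: note_off(66): free voice 0 | voices=[- 83]
Op 10: note_off(83): free voice 1 | voices=[- -]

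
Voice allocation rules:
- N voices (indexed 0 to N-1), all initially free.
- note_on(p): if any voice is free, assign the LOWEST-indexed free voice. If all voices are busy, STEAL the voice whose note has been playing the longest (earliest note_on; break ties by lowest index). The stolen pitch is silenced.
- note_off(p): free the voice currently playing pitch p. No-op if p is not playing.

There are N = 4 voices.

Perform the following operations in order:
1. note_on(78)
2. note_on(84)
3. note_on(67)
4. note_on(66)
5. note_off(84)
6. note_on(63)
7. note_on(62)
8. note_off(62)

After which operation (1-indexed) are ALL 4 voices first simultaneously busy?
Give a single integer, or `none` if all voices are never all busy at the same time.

Op 1: note_on(78): voice 0 is free -> assigned | voices=[78 - - -]
Op 2: note_on(84): voice 1 is free -> assigned | voices=[78 84 - -]
Op 3: note_on(67): voice 2 is free -> assigned | voices=[78 84 67 -]
Op 4: note_on(66): voice 3 is free -> assigned | voices=[78 84 67 66]
Op 5: note_off(84): free voice 1 | voices=[78 - 67 66]
Op 6: note_on(63): voice 1 is free -> assigned | voices=[78 63 67 66]
Op 7: note_on(62): all voices busy, STEAL voice 0 (pitch 78, oldest) -> assign | voices=[62 63 67 66]
Op 8: note_off(62): free voice 0 | voices=[- 63 67 66]

Answer: 4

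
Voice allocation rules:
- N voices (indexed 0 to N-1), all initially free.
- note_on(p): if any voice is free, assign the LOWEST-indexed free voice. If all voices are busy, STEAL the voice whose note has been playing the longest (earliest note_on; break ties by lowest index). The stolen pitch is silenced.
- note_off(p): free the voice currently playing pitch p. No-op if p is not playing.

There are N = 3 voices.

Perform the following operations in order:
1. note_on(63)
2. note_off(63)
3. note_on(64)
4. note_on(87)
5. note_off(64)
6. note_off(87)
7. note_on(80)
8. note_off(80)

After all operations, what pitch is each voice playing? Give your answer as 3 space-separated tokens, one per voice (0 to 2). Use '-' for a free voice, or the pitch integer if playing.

Answer: - - -

Derivation:
Op 1: note_on(63): voice 0 is free -> assigned | voices=[63 - -]
Op 2: note_off(63): free voice 0 | voices=[- - -]
Op 3: note_on(64): voice 0 is free -> assigned | voices=[64 - -]
Op 4: note_on(87): voice 1 is free -> assigned | voices=[64 87 -]
Op 5: note_off(64): free voice 0 | voices=[- 87 -]
Op 6: note_off(87): free voice 1 | voices=[- - -]
Op 7: note_on(80): voice 0 is free -> assigned | voices=[80 - -]
Op 8: note_off(80): free voice 0 | voices=[- - -]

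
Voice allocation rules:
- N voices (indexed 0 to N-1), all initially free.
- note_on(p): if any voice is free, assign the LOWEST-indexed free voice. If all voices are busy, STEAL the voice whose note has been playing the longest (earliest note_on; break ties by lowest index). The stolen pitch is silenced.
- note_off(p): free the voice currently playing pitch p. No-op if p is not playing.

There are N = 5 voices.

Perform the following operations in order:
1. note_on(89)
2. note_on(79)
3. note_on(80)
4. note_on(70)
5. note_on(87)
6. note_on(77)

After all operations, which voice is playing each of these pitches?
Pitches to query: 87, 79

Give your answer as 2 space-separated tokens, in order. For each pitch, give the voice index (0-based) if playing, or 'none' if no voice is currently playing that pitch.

Op 1: note_on(89): voice 0 is free -> assigned | voices=[89 - - - -]
Op 2: note_on(79): voice 1 is free -> assigned | voices=[89 79 - - -]
Op 3: note_on(80): voice 2 is free -> assigned | voices=[89 79 80 - -]
Op 4: note_on(70): voice 3 is free -> assigned | voices=[89 79 80 70 -]
Op 5: note_on(87): voice 4 is free -> assigned | voices=[89 79 80 70 87]
Op 6: note_on(77): all voices busy, STEAL voice 0 (pitch 89, oldest) -> assign | voices=[77 79 80 70 87]

Answer: 4 1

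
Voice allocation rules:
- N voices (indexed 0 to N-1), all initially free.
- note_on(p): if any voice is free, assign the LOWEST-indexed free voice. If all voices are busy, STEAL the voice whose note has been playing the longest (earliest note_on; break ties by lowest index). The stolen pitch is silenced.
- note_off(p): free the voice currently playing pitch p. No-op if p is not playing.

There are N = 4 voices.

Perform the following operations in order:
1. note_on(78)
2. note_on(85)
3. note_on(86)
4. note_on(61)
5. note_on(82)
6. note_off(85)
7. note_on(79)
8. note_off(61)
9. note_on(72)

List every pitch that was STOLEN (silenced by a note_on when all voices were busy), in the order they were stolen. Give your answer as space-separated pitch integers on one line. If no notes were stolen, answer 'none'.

Answer: 78

Derivation:
Op 1: note_on(78): voice 0 is free -> assigned | voices=[78 - - -]
Op 2: note_on(85): voice 1 is free -> assigned | voices=[78 85 - -]
Op 3: note_on(86): voice 2 is free -> assigned | voices=[78 85 86 -]
Op 4: note_on(61): voice 3 is free -> assigned | voices=[78 85 86 61]
Op 5: note_on(82): all voices busy, STEAL voice 0 (pitch 78, oldest) -> assign | voices=[82 85 86 61]
Op 6: note_off(85): free voice 1 | voices=[82 - 86 61]
Op 7: note_on(79): voice 1 is free -> assigned | voices=[82 79 86 61]
Op 8: note_off(61): free voice 3 | voices=[82 79 86 -]
Op 9: note_on(72): voice 3 is free -> assigned | voices=[82 79 86 72]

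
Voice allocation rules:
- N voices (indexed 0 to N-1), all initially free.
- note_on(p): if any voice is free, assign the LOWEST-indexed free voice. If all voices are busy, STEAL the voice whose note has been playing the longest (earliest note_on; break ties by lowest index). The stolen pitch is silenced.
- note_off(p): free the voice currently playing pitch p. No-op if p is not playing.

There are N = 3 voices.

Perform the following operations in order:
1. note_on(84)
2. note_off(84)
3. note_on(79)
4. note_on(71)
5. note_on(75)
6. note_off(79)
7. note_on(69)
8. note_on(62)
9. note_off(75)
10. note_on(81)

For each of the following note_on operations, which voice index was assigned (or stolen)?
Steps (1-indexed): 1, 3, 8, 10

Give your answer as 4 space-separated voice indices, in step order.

Answer: 0 0 1 2

Derivation:
Op 1: note_on(84): voice 0 is free -> assigned | voices=[84 - -]
Op 2: note_off(84): free voice 0 | voices=[- - -]
Op 3: note_on(79): voice 0 is free -> assigned | voices=[79 - -]
Op 4: note_on(71): voice 1 is free -> assigned | voices=[79 71 -]
Op 5: note_on(75): voice 2 is free -> assigned | voices=[79 71 75]
Op 6: note_off(79): free voice 0 | voices=[- 71 75]
Op 7: note_on(69): voice 0 is free -> assigned | voices=[69 71 75]
Op 8: note_on(62): all voices busy, STEAL voice 1 (pitch 71, oldest) -> assign | voices=[69 62 75]
Op 9: note_off(75): free voice 2 | voices=[69 62 -]
Op 10: note_on(81): voice 2 is free -> assigned | voices=[69 62 81]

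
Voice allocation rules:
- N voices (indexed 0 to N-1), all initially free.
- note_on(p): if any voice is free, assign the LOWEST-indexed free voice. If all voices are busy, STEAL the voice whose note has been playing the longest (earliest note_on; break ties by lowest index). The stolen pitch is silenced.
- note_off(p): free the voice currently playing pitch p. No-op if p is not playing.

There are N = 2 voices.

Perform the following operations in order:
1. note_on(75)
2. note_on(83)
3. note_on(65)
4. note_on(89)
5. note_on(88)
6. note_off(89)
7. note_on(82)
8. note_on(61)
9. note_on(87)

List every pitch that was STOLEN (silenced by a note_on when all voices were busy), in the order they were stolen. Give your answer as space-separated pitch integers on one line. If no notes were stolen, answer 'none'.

Answer: 75 83 65 88 82

Derivation:
Op 1: note_on(75): voice 0 is free -> assigned | voices=[75 -]
Op 2: note_on(83): voice 1 is free -> assigned | voices=[75 83]
Op 3: note_on(65): all voices busy, STEAL voice 0 (pitch 75, oldest) -> assign | voices=[65 83]
Op 4: note_on(89): all voices busy, STEAL voice 1 (pitch 83, oldest) -> assign | voices=[65 89]
Op 5: note_on(88): all voices busy, STEAL voice 0 (pitch 65, oldest) -> assign | voices=[88 89]
Op 6: note_off(89): free voice 1 | voices=[88 -]
Op 7: note_on(82): voice 1 is free -> assigned | voices=[88 82]
Op 8: note_on(61): all voices busy, STEAL voice 0 (pitch 88, oldest) -> assign | voices=[61 82]
Op 9: note_on(87): all voices busy, STEAL voice 1 (pitch 82, oldest) -> assign | voices=[61 87]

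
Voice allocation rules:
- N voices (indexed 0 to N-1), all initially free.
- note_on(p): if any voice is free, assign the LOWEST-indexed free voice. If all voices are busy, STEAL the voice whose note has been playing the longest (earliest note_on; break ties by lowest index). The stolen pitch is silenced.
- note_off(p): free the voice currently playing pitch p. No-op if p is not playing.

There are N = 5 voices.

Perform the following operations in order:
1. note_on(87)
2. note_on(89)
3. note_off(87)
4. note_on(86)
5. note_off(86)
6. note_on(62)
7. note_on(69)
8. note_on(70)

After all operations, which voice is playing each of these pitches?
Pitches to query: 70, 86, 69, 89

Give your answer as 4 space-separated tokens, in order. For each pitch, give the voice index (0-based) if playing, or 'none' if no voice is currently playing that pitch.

Op 1: note_on(87): voice 0 is free -> assigned | voices=[87 - - - -]
Op 2: note_on(89): voice 1 is free -> assigned | voices=[87 89 - - -]
Op 3: note_off(87): free voice 0 | voices=[- 89 - - -]
Op 4: note_on(86): voice 0 is free -> assigned | voices=[86 89 - - -]
Op 5: note_off(86): free voice 0 | voices=[- 89 - - -]
Op 6: note_on(62): voice 0 is free -> assigned | voices=[62 89 - - -]
Op 7: note_on(69): voice 2 is free -> assigned | voices=[62 89 69 - -]
Op 8: note_on(70): voice 3 is free -> assigned | voices=[62 89 69 70 -]

Answer: 3 none 2 1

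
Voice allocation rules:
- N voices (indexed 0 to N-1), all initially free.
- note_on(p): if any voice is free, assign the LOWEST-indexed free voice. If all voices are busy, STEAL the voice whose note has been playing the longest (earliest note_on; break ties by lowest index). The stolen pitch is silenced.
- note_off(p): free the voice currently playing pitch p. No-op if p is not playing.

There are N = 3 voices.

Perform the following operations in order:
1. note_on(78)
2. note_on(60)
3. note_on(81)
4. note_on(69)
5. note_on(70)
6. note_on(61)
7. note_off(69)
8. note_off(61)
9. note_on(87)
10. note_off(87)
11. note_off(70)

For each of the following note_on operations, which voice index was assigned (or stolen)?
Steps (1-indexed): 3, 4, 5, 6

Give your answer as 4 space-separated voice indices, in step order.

Op 1: note_on(78): voice 0 is free -> assigned | voices=[78 - -]
Op 2: note_on(60): voice 1 is free -> assigned | voices=[78 60 -]
Op 3: note_on(81): voice 2 is free -> assigned | voices=[78 60 81]
Op 4: note_on(69): all voices busy, STEAL voice 0 (pitch 78, oldest) -> assign | voices=[69 60 81]
Op 5: note_on(70): all voices busy, STEAL voice 1 (pitch 60, oldest) -> assign | voices=[69 70 81]
Op 6: note_on(61): all voices busy, STEAL voice 2 (pitch 81, oldest) -> assign | voices=[69 70 61]
Op 7: note_off(69): free voice 0 | voices=[- 70 61]
Op 8: note_off(61): free voice 2 | voices=[- 70 -]
Op 9: note_on(87): voice 0 is free -> assigned | voices=[87 70 -]
Op 10: note_off(87): free voice 0 | voices=[- 70 -]
Op 11: note_off(70): free voice 1 | voices=[- - -]

Answer: 2 0 1 2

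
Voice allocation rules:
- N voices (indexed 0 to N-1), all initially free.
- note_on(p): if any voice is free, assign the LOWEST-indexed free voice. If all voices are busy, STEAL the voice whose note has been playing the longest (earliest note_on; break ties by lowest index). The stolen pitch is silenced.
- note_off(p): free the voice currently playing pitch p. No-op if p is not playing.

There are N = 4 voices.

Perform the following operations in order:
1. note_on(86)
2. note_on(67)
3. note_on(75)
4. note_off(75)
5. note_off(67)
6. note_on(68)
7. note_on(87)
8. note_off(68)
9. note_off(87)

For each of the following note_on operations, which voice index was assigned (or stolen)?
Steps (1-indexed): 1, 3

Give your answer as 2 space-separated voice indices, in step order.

Answer: 0 2

Derivation:
Op 1: note_on(86): voice 0 is free -> assigned | voices=[86 - - -]
Op 2: note_on(67): voice 1 is free -> assigned | voices=[86 67 - -]
Op 3: note_on(75): voice 2 is free -> assigned | voices=[86 67 75 -]
Op 4: note_off(75): free voice 2 | voices=[86 67 - -]
Op 5: note_off(67): free voice 1 | voices=[86 - - -]
Op 6: note_on(68): voice 1 is free -> assigned | voices=[86 68 - -]
Op 7: note_on(87): voice 2 is free -> assigned | voices=[86 68 87 -]
Op 8: note_off(68): free voice 1 | voices=[86 - 87 -]
Op 9: note_off(87): free voice 2 | voices=[86 - - -]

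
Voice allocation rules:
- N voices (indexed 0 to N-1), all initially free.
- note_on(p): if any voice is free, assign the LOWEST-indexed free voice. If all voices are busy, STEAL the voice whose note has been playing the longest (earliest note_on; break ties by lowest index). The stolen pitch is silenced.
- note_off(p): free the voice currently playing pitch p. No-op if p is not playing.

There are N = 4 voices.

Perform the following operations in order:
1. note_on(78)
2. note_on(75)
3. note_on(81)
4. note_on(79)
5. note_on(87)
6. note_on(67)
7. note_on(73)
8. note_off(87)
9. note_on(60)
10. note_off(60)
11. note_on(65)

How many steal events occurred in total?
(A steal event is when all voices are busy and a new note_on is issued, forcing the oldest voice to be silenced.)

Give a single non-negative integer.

Op 1: note_on(78): voice 0 is free -> assigned | voices=[78 - - -]
Op 2: note_on(75): voice 1 is free -> assigned | voices=[78 75 - -]
Op 3: note_on(81): voice 2 is free -> assigned | voices=[78 75 81 -]
Op 4: note_on(79): voice 3 is free -> assigned | voices=[78 75 81 79]
Op 5: note_on(87): all voices busy, STEAL voice 0 (pitch 78, oldest) -> assign | voices=[87 75 81 79]
Op 6: note_on(67): all voices busy, STEAL voice 1 (pitch 75, oldest) -> assign | voices=[87 67 81 79]
Op 7: note_on(73): all voices busy, STEAL voice 2 (pitch 81, oldest) -> assign | voices=[87 67 73 79]
Op 8: note_off(87): free voice 0 | voices=[- 67 73 79]
Op 9: note_on(60): voice 0 is free -> assigned | voices=[60 67 73 79]
Op 10: note_off(60): free voice 0 | voices=[- 67 73 79]
Op 11: note_on(65): voice 0 is free -> assigned | voices=[65 67 73 79]

Answer: 3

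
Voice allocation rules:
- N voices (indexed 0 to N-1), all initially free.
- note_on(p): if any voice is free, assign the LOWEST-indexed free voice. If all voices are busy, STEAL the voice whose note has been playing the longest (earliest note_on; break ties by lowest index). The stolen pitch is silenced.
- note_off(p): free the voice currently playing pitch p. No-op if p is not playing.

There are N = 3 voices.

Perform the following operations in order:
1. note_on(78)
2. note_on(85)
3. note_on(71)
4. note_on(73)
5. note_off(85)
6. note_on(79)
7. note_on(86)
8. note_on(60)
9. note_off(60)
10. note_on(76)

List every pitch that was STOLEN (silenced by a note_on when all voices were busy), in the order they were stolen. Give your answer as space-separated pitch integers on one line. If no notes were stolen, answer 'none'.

Op 1: note_on(78): voice 0 is free -> assigned | voices=[78 - -]
Op 2: note_on(85): voice 1 is free -> assigned | voices=[78 85 -]
Op 3: note_on(71): voice 2 is free -> assigned | voices=[78 85 71]
Op 4: note_on(73): all voices busy, STEAL voice 0 (pitch 78, oldest) -> assign | voices=[73 85 71]
Op 5: note_off(85): free voice 1 | voices=[73 - 71]
Op 6: note_on(79): voice 1 is free -> assigned | voices=[73 79 71]
Op 7: note_on(86): all voices busy, STEAL voice 2 (pitch 71, oldest) -> assign | voices=[73 79 86]
Op 8: note_on(60): all voices busy, STEAL voice 0 (pitch 73, oldest) -> assign | voices=[60 79 86]
Op 9: note_off(60): free voice 0 | voices=[- 79 86]
Op 10: note_on(76): voice 0 is free -> assigned | voices=[76 79 86]

Answer: 78 71 73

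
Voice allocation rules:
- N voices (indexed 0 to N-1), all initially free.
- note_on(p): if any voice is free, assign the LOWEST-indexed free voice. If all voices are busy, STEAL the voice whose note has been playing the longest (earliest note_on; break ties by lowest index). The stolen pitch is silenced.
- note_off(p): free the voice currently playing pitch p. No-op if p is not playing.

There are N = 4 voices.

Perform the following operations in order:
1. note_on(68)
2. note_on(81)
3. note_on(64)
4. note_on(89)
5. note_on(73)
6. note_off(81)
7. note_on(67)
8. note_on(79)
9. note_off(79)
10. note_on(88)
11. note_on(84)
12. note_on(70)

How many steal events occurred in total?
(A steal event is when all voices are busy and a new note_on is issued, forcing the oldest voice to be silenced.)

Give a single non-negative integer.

Op 1: note_on(68): voice 0 is free -> assigned | voices=[68 - - -]
Op 2: note_on(81): voice 1 is free -> assigned | voices=[68 81 - -]
Op 3: note_on(64): voice 2 is free -> assigned | voices=[68 81 64 -]
Op 4: note_on(89): voice 3 is free -> assigned | voices=[68 81 64 89]
Op 5: note_on(73): all voices busy, STEAL voice 0 (pitch 68, oldest) -> assign | voices=[73 81 64 89]
Op 6: note_off(81): free voice 1 | voices=[73 - 64 89]
Op 7: note_on(67): voice 1 is free -> assigned | voices=[73 67 64 89]
Op 8: note_on(79): all voices busy, STEAL voice 2 (pitch 64, oldest) -> assign | voices=[73 67 79 89]
Op 9: note_off(79): free voice 2 | voices=[73 67 - 89]
Op 10: note_on(88): voice 2 is free -> assigned | voices=[73 67 88 89]
Op 11: note_on(84): all voices busy, STEAL voice 3 (pitch 89, oldest) -> assign | voices=[73 67 88 84]
Op 12: note_on(70): all voices busy, STEAL voice 0 (pitch 73, oldest) -> assign | voices=[70 67 88 84]

Answer: 4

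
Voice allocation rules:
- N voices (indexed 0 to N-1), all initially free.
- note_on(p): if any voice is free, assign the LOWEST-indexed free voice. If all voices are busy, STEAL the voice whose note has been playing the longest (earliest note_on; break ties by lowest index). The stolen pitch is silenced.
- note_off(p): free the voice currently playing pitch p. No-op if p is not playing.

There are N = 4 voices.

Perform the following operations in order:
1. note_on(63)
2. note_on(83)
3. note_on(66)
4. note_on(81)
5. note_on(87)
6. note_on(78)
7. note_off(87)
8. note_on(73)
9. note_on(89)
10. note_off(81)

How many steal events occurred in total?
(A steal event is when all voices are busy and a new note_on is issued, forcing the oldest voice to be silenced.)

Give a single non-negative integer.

Answer: 3

Derivation:
Op 1: note_on(63): voice 0 is free -> assigned | voices=[63 - - -]
Op 2: note_on(83): voice 1 is free -> assigned | voices=[63 83 - -]
Op 3: note_on(66): voice 2 is free -> assigned | voices=[63 83 66 -]
Op 4: note_on(81): voice 3 is free -> assigned | voices=[63 83 66 81]
Op 5: note_on(87): all voices busy, STEAL voice 0 (pitch 63, oldest) -> assign | voices=[87 83 66 81]
Op 6: note_on(78): all voices busy, STEAL voice 1 (pitch 83, oldest) -> assign | voices=[87 78 66 81]
Op 7: note_off(87): free voice 0 | voices=[- 78 66 81]
Op 8: note_on(73): voice 0 is free -> assigned | voices=[73 78 66 81]
Op 9: note_on(89): all voices busy, STEAL voice 2 (pitch 66, oldest) -> assign | voices=[73 78 89 81]
Op 10: note_off(81): free voice 3 | voices=[73 78 89 -]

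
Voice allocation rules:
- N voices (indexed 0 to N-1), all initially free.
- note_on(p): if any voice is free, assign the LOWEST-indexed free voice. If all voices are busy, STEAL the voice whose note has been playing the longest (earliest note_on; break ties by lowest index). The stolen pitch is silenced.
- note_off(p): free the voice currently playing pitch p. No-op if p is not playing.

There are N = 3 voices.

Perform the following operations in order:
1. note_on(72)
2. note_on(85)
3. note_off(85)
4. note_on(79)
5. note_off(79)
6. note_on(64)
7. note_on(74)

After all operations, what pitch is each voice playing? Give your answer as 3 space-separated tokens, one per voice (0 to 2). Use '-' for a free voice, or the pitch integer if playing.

Op 1: note_on(72): voice 0 is free -> assigned | voices=[72 - -]
Op 2: note_on(85): voice 1 is free -> assigned | voices=[72 85 -]
Op 3: note_off(85): free voice 1 | voices=[72 - -]
Op 4: note_on(79): voice 1 is free -> assigned | voices=[72 79 -]
Op 5: note_off(79): free voice 1 | voices=[72 - -]
Op 6: note_on(64): voice 1 is free -> assigned | voices=[72 64 -]
Op 7: note_on(74): voice 2 is free -> assigned | voices=[72 64 74]

Answer: 72 64 74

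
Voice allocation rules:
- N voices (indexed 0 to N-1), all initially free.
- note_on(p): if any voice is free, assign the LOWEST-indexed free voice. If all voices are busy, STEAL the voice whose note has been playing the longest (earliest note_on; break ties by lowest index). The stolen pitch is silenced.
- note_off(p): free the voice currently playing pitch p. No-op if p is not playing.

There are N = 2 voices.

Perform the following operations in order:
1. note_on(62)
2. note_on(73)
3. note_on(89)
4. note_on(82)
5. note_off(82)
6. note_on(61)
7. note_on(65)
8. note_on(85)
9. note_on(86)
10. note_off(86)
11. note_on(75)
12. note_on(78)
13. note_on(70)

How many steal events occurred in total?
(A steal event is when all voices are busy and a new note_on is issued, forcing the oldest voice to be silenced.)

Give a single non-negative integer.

Op 1: note_on(62): voice 0 is free -> assigned | voices=[62 -]
Op 2: note_on(73): voice 1 is free -> assigned | voices=[62 73]
Op 3: note_on(89): all voices busy, STEAL voice 0 (pitch 62, oldest) -> assign | voices=[89 73]
Op 4: note_on(82): all voices busy, STEAL voice 1 (pitch 73, oldest) -> assign | voices=[89 82]
Op 5: note_off(82): free voice 1 | voices=[89 -]
Op 6: note_on(61): voice 1 is free -> assigned | voices=[89 61]
Op 7: note_on(65): all voices busy, STEAL voice 0 (pitch 89, oldest) -> assign | voices=[65 61]
Op 8: note_on(85): all voices busy, STEAL voice 1 (pitch 61, oldest) -> assign | voices=[65 85]
Op 9: note_on(86): all voices busy, STEAL voice 0 (pitch 65, oldest) -> assign | voices=[86 85]
Op 10: note_off(86): free voice 0 | voices=[- 85]
Op 11: note_on(75): voice 0 is free -> assigned | voices=[75 85]
Op 12: note_on(78): all voices busy, STEAL voice 1 (pitch 85, oldest) -> assign | voices=[75 78]
Op 13: note_on(70): all voices busy, STEAL voice 0 (pitch 75, oldest) -> assign | voices=[70 78]

Answer: 7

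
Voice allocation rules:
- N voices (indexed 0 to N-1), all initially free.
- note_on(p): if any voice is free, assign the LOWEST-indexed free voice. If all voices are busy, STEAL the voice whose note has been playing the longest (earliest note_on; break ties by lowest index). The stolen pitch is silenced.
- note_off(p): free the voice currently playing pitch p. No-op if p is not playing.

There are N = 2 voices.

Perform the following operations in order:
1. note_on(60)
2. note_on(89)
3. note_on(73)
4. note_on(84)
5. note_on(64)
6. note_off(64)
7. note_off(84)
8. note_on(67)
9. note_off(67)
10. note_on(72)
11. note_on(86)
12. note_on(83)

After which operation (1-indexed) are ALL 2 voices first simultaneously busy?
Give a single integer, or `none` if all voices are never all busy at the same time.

Answer: 2

Derivation:
Op 1: note_on(60): voice 0 is free -> assigned | voices=[60 -]
Op 2: note_on(89): voice 1 is free -> assigned | voices=[60 89]
Op 3: note_on(73): all voices busy, STEAL voice 0 (pitch 60, oldest) -> assign | voices=[73 89]
Op 4: note_on(84): all voices busy, STEAL voice 1 (pitch 89, oldest) -> assign | voices=[73 84]
Op 5: note_on(64): all voices busy, STEAL voice 0 (pitch 73, oldest) -> assign | voices=[64 84]
Op 6: note_off(64): free voice 0 | voices=[- 84]
Op 7: note_off(84): free voice 1 | voices=[- -]
Op 8: note_on(67): voice 0 is free -> assigned | voices=[67 -]
Op 9: note_off(67): free voice 0 | voices=[- -]
Op 10: note_on(72): voice 0 is free -> assigned | voices=[72 -]
Op 11: note_on(86): voice 1 is free -> assigned | voices=[72 86]
Op 12: note_on(83): all voices busy, STEAL voice 0 (pitch 72, oldest) -> assign | voices=[83 86]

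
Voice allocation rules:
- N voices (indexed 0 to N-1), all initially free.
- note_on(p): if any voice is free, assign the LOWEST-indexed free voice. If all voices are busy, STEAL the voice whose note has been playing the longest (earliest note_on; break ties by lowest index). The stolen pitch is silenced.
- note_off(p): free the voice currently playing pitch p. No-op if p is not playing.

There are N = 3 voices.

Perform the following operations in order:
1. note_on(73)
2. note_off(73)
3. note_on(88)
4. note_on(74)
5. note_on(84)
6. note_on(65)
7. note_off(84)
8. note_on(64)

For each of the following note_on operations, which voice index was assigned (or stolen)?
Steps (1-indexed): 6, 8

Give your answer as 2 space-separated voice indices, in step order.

Answer: 0 2

Derivation:
Op 1: note_on(73): voice 0 is free -> assigned | voices=[73 - -]
Op 2: note_off(73): free voice 0 | voices=[- - -]
Op 3: note_on(88): voice 0 is free -> assigned | voices=[88 - -]
Op 4: note_on(74): voice 1 is free -> assigned | voices=[88 74 -]
Op 5: note_on(84): voice 2 is free -> assigned | voices=[88 74 84]
Op 6: note_on(65): all voices busy, STEAL voice 0 (pitch 88, oldest) -> assign | voices=[65 74 84]
Op 7: note_off(84): free voice 2 | voices=[65 74 -]
Op 8: note_on(64): voice 2 is free -> assigned | voices=[65 74 64]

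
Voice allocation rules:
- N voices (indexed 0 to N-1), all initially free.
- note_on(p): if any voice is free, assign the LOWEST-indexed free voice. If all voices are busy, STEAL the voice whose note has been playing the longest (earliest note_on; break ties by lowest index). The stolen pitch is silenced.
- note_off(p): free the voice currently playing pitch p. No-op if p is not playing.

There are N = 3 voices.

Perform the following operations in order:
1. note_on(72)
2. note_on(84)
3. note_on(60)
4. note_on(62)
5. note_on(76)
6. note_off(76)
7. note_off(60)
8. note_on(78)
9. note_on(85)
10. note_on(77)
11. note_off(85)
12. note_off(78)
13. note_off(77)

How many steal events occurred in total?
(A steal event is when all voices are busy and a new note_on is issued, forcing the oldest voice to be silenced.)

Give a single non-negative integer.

Op 1: note_on(72): voice 0 is free -> assigned | voices=[72 - -]
Op 2: note_on(84): voice 1 is free -> assigned | voices=[72 84 -]
Op 3: note_on(60): voice 2 is free -> assigned | voices=[72 84 60]
Op 4: note_on(62): all voices busy, STEAL voice 0 (pitch 72, oldest) -> assign | voices=[62 84 60]
Op 5: note_on(76): all voices busy, STEAL voice 1 (pitch 84, oldest) -> assign | voices=[62 76 60]
Op 6: note_off(76): free voice 1 | voices=[62 - 60]
Op 7: note_off(60): free voice 2 | voices=[62 - -]
Op 8: note_on(78): voice 1 is free -> assigned | voices=[62 78 -]
Op 9: note_on(85): voice 2 is free -> assigned | voices=[62 78 85]
Op 10: note_on(77): all voices busy, STEAL voice 0 (pitch 62, oldest) -> assign | voices=[77 78 85]
Op 11: note_off(85): free voice 2 | voices=[77 78 -]
Op 12: note_off(78): free voice 1 | voices=[77 - -]
Op 13: note_off(77): free voice 0 | voices=[- - -]

Answer: 3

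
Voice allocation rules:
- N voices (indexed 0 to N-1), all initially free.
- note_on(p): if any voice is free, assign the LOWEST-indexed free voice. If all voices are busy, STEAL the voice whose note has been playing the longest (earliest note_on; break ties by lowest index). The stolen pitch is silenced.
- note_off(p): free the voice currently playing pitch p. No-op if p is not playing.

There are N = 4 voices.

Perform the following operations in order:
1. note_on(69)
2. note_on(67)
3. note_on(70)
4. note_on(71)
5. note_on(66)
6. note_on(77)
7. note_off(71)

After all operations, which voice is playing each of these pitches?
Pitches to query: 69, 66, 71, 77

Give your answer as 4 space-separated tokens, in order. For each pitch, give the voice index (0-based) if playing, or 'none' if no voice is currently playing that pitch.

Answer: none 0 none 1

Derivation:
Op 1: note_on(69): voice 0 is free -> assigned | voices=[69 - - -]
Op 2: note_on(67): voice 1 is free -> assigned | voices=[69 67 - -]
Op 3: note_on(70): voice 2 is free -> assigned | voices=[69 67 70 -]
Op 4: note_on(71): voice 3 is free -> assigned | voices=[69 67 70 71]
Op 5: note_on(66): all voices busy, STEAL voice 0 (pitch 69, oldest) -> assign | voices=[66 67 70 71]
Op 6: note_on(77): all voices busy, STEAL voice 1 (pitch 67, oldest) -> assign | voices=[66 77 70 71]
Op 7: note_off(71): free voice 3 | voices=[66 77 70 -]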